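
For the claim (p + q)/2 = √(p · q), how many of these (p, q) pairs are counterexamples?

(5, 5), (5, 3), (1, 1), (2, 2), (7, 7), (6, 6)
1

Testing each pair:
(5, 5): LHS = 5, RHS = 5 → satisfies claim
(5, 3): LHS = 4, RHS = √(15) ≈ 3.873 → counterexample
(1, 1): LHS = 1, RHS = 1 → satisfies claim
(2, 2): LHS = 2, RHS = 2 → satisfies claim
(7, 7): LHS = 7, RHS = 7 → satisfies claim
(6, 6): LHS = 6, RHS = 6 → satisfies claim

That makes 1 counterexample.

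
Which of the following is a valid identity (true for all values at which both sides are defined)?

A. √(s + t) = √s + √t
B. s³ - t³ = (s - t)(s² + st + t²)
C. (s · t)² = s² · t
A: fails at (1, 5) — LHS = √(6) ≈ 2.449, RHS = 1 + √(5) ≈ 3.236.
B: holds — e.g. at (4, 4), both sides equal 0.
C: fails at (2, 7) — LHS = 196, RHS = 28.

Answer: B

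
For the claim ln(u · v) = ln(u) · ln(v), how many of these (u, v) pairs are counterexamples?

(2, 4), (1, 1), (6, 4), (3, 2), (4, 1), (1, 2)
Testing each pair:
(2, 4): LHS = ln(8) ≈ 2.079, RHS = ln(2)·ln(4) ≈ 0.9609 → counterexample
(1, 1): LHS = 0, RHS = 0 → satisfies claim
(6, 4): LHS = ln(24) ≈ 3.178, RHS = ln(4)·ln(6) ≈ 2.484 → counterexample
(3, 2): LHS = ln(6) ≈ 1.792, RHS = ln(2)·ln(3) ≈ 0.7615 → counterexample
(4, 1): LHS = ln(4) ≈ 1.386, RHS = 0 → counterexample
(1, 2): LHS = ln(2) ≈ 0.6931, RHS = 0 → counterexample

That makes 5 counterexamples.

Answer: 5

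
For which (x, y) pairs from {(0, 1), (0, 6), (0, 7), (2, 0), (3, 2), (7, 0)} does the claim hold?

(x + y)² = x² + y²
(0, 1), (0, 6), (0, 7), (2, 0), (7, 0)

Testing each pair:
(0, 1): LHS = 1, RHS = 1 → holds
(0, 6): LHS = 36, RHS = 36 → holds
(0, 7): LHS = 49, RHS = 49 → holds
(2, 0): LHS = 4, RHS = 4 → holds
(3, 2): LHS = 25, RHS = 13 → fails
(7, 0): LHS = 49, RHS = 49 → holds

5 of 6 pairs satisfy the claim.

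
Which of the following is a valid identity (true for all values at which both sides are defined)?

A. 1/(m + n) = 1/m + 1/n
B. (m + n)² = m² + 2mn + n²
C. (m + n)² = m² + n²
B

A: fails at (1, 3) — LHS = 1/4, RHS = 4/3.
B: holds — e.g. at (0, 1), both sides equal 1.
C: fails at (2, 7) — LHS = 81, RHS = 53.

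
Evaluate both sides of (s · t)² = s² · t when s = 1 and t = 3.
LHS = (1 · 3)² = 9
RHS = 1² · 3 = 3

LHS ≠ RHS, so the equation does not hold here.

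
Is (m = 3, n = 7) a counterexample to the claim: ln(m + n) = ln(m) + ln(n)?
Yes

Substituting m = 3, n = 7:
LHS = ln(3 + 7) = ln(10) ≈ 2.303
RHS = ln(3) + ln(7) ≈ 3.045

Since LHS ≠ RHS, this pair disproves the claim.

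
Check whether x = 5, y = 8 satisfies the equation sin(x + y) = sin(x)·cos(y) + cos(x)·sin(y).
Substituting x = 5, y = 8:

LHS = sin(5 + 8) = sin(13) ≈ 0.4202
RHS = sin(5)·cos(8) + cos(5)·sin(8) = sin(5)·cos(8) + sin(8)·cos(5) ≈ 0.4202

LHS = RHS, so the equation holds at this point.

Answer: Holds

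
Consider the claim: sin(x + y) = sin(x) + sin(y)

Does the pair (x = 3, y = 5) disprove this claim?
Substituting x = 3, y = 5:
LHS = sin(3 + 5) = sin(8) ≈ 0.9894
RHS = sin(3) + sin(5) ≈ -0.8178

Since LHS ≠ RHS, this pair disproves the claim.

Answer: Yes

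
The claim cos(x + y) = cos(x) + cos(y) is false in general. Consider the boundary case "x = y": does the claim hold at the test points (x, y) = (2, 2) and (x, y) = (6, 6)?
At (2, 2): LHS = cos(4) ≈ -0.6536 ≠ RHS = 2·cos(2) ≈ -0.8323
At (6, 6): LHS = cos(12) ≈ 0.8439 ≠ RHS = 2·cos(6) ≈ 1.92

Answer: No, fails at both test points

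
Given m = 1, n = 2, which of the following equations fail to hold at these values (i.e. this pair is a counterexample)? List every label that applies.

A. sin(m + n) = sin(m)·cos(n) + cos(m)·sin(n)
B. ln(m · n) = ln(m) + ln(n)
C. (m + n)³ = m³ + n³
C

Evaluating each claim at the given values:
A. LHS = sin(3) ≈ 0.1411, RHS = sin(1)·cos(2) + sin(2)·cos(1) ≈ 0.1411 → holds here (LHS = RHS)
B. LHS = ln(2) ≈ 0.6931, RHS = ln(2) ≈ 0.6931 → holds here (LHS = RHS)
C. LHS = 27, RHS = 9 → fails here (LHS ≠ RHS)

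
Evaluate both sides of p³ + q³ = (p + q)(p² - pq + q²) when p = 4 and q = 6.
LHS = 4³ + 6³ = 280
RHS = (4 + 6)(4² - 4·6 + 6²) = 280

LHS = RHS: the two sides agree.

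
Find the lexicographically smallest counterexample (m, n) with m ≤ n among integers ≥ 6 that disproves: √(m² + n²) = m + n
(m, n) = (6, 6)

Substituting (6, 6) into the claim:
LHS = √(6² + 6²) = 6·√(2) ≈ 8.485
RHS = 6 + 6 = 12

Since LHS ≠ RHS, this pair disproves the claim, and no lexicographically smaller pair (m ≤ n, integers ≥ 6) does.

For instance (6, 11) is also a counterexample (LHS = √(157) ≈ 12.53, RHS = 17), but it's lexicographically larger.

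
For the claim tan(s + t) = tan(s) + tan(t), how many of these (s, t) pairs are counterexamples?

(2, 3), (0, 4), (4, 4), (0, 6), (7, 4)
3

Testing each pair:
(2, 3): LHS = tan(5) ≈ -3.381, RHS = tan(2) + tan(3) ≈ -2.328 → counterexample
(0, 4): LHS = tan(4) ≈ 1.158, RHS = tan(4) ≈ 1.158 → satisfies claim
(4, 4): LHS = tan(8) ≈ -6.8, RHS = 2·tan(4) ≈ 2.316 → counterexample
(0, 6): LHS = tan(6) ≈ -0.291, RHS = tan(6) ≈ -0.291 → satisfies claim
(7, 4): LHS = tan(11) ≈ -226, RHS = tan(7) + tan(4) ≈ 2.029 → counterexample

That makes 3 counterexamples.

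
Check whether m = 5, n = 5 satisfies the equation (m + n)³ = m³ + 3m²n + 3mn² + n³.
Substituting m = 5, n = 5:

LHS = (5 + 5)³ = 1000
RHS = 5³ + 3·5²·5 + 3·5·5² + 5³ = 1000

LHS = RHS, so the equation holds at this point.

Answer: Holds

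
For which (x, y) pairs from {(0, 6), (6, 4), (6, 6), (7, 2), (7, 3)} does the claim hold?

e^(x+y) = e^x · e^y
All pairs

Testing each pair:
(0, 6): LHS = e^6 ≈ 403.4, RHS = e^6 ≈ 403.4 → holds
(6, 4): LHS = e^10 ≈ 22026.5, RHS = e^10 ≈ 22026.5 → holds
(6, 6): LHS = e^12 ≈ 162754.8, RHS = e^12 ≈ 162754.8 → holds
(7, 2): LHS = e^9 ≈ 8103, RHS = e^9 ≈ 8103 → holds
(7, 3): LHS = e^10 ≈ 22026.5, RHS = e^10 ≈ 22026.5 → holds

Every pair satisfies the claim.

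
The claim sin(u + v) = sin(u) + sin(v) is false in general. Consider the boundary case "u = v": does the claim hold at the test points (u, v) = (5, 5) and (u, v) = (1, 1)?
No, fails at both test points

At (5, 5): LHS = sin(10) ≈ -0.544 ≠ RHS = 2·sin(5) ≈ -1.918
At (1, 1): LHS = sin(2) ≈ 0.9093 ≠ RHS = 2·sin(1) ≈ 1.683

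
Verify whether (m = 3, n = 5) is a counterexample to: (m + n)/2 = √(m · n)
Yes

Substituting m = 3, n = 5:
LHS = (3 + 5)/2 = 4
RHS = √(3 · 5) = √(15) ≈ 3.873

Since LHS ≠ RHS, this pair disproves the claim.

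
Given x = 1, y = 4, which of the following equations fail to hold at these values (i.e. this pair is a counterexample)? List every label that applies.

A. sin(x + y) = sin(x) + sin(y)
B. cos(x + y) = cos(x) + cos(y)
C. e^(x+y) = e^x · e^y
Evaluating each claim at the given values:
A. LHS = sin(5) ≈ -0.9589, RHS = sin(4) + sin(1) ≈ 0.08467 → fails here (LHS ≠ RHS)
B. LHS = cos(5) ≈ 0.2837, RHS = cos(4) + cos(1) ≈ -0.1133 → fails here (LHS ≠ RHS)
C. LHS = e^5 ≈ 148.4, RHS = e^5 ≈ 148.4 → holds here (LHS = RHS)

Answer: A, B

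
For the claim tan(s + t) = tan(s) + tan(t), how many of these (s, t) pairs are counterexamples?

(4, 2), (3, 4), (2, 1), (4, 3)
4

Testing each pair:
(4, 2): LHS = tan(6) ≈ -0.291, RHS = tan(2) + tan(4) ≈ -1.027 → counterexample
(3, 4): LHS = tan(7) ≈ 0.8714, RHS = tan(3) + tan(4) ≈ 1.015 → counterexample
(2, 1): LHS = tan(3) ≈ -0.1425, RHS = tan(2) + tan(1) ≈ -0.6276 → counterexample
(4, 3): LHS = tan(7) ≈ 0.8714, RHS = tan(3) + tan(4) ≈ 1.015 → counterexample

That makes 4 counterexamples.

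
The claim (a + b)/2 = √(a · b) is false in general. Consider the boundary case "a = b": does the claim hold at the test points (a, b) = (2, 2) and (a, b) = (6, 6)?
Yes, holds at both test points

At (2, 2): LHS = 2, RHS = 2 → equal
At (6, 6): LHS = 6, RHS = 6 → equal

So the claim does hold at both of these boundary points, even though it is not an identity.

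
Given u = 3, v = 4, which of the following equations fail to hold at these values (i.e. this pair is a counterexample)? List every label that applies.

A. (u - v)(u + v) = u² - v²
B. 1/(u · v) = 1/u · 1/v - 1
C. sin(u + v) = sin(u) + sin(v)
B, C

Evaluating each claim at the given values:
A. LHS = -7, RHS = -7 → holds here (LHS = RHS)
B. LHS = 1/12, RHS = -11/12 → fails here (LHS ≠ RHS)
C. LHS = sin(7) ≈ 0.657, RHS = sin(4) + sin(3) ≈ -0.6157 → fails here (LHS ≠ RHS)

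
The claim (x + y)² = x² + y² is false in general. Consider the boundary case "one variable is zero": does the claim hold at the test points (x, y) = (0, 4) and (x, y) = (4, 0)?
Yes, holds at both test points

At (0, 4): LHS = 16, RHS = 16 → equal
At (4, 0): LHS = 16, RHS = 16 → equal

So the claim does hold at both of these boundary points, even though it is not an identity.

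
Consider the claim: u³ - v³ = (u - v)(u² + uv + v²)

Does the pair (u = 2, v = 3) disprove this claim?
Substituting u = 2, v = 3:
LHS = 2³ - 3³ = -19
RHS = (2 - 3)(2² + 2·3 + 3²) = -19

The sides agree, so this pair does not disprove the claim.

Answer: No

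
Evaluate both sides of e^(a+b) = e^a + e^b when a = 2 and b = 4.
LHS = e^(2+4) = e^6 ≈ 403.4
RHS = e^2 + e^4 ≈ 61.99

LHS ≠ RHS (they differ by about 341.4), so the equation does not hold here.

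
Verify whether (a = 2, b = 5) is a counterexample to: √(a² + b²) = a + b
Substituting a = 2, b = 5:
LHS = √(2² + 5²) = √(29) ≈ 5.385
RHS = 2 + 5 = 7

Since LHS ≠ RHS, this pair disproves the claim.

Answer: Yes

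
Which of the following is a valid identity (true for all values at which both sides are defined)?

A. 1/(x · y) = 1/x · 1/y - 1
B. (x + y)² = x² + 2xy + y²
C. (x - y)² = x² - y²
A: fails at (4, 4) — LHS = 1/16, RHS = -15/16.
B: holds — e.g. at (4, 5), both sides equal 81.
C: fails at (4, 5) — LHS = 1, RHS = -9.

Answer: B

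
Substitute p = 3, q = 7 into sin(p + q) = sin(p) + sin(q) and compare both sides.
LHS = sin(3 + 7) = sin(10) ≈ -0.544
RHS = sin(3) + sin(7) ≈ 0.7981

LHS ≠ RHS (they differ by about 1.342), so the equation does not hold here.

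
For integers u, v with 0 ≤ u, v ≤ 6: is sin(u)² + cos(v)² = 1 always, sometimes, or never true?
It holds at (u, v) = (0, 0) (both sides equal 1), but fails at (u, v) = (1, 5) (LHS = cos(5)² + sin(1)² ≈ 0.7885, RHS = 1).

Answer: Sometimes true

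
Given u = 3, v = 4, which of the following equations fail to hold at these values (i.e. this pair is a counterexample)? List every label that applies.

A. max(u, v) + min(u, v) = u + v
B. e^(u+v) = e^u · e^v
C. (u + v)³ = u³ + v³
C

Evaluating each claim at the given values:
A. LHS = 7, RHS = 7 → holds here (LHS = RHS)
B. LHS = e^7 ≈ 1097, RHS = e^7 ≈ 1097 → holds here (LHS = RHS)
C. LHS = 343, RHS = 91 → fails here (LHS ≠ RHS)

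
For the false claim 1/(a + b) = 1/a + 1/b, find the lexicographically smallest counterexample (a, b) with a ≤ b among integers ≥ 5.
(a, b) = (5, 5)

Substituting (5, 5) into the claim:
LHS = 1/(5 + 5) = 1/10
RHS = 1/5 + 1/5 = 2/5

Since LHS ≠ RHS, this pair disproves the claim, and no lexicographically smaller pair (a ≤ b, integers ≥ 5) does.

For instance (9, 11) is also a counterexample (LHS = 1/20, RHS = 20/99), but it's lexicographically larger.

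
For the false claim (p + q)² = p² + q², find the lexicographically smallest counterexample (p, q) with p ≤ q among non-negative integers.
At (0, 1): both sides equal 1, so it holds there.
At (0, 2): both sides equal 4, so it holds there.

Substituting (1, 1) into the claim:
LHS = (1 + 1)² = 4
RHS = 1² + 1² = 2

Since LHS ≠ RHS, this pair disproves the claim, and no lexicographically smaller pair (p ≤ q, non-negative integers) does.

For instance (2, 5) is also a counterexample (LHS = 49, RHS = 29), but it's lexicographically larger.

Answer: (p, q) = (1, 1)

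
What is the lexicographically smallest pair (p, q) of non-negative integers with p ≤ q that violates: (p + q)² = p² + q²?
At (0, 3): both sides equal 9, so it holds there.
At (0, 4): both sides equal 16, so it holds there.

Substituting (1, 1) into the claim:
LHS = (1 + 1)² = 4
RHS = 1² + 1² = 2

Since LHS ≠ RHS, this pair disproves the claim, and no lexicographically smaller pair (p ≤ q, non-negative integers) does.

For instance (4, 7) is also a counterexample (LHS = 121, RHS = 65), but it's lexicographically larger.

Answer: (p, q) = (1, 1)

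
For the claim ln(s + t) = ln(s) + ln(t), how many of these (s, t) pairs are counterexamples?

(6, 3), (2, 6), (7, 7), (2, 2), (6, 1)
4

Testing each pair:
(6, 3): LHS = ln(9) ≈ 2.197, RHS = ln(3) + ln(6) ≈ 2.89 → counterexample
(2, 6): LHS = ln(8) ≈ 2.079, RHS = ln(2) + ln(6) ≈ 2.485 → counterexample
(7, 7): LHS = ln(14) ≈ 2.639, RHS = 2·ln(7) ≈ 3.892 → counterexample
(2, 2): LHS = ln(4) ≈ 1.386, RHS = 2·ln(2) ≈ 1.386 → satisfies claim
(6, 1): LHS = ln(7) ≈ 1.946, RHS = ln(6) ≈ 1.792 → counterexample

That makes 4 counterexamples.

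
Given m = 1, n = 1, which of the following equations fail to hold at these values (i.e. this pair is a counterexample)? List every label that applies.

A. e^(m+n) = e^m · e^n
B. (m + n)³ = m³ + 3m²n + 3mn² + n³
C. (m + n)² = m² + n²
Evaluating each claim at the given values:
A. LHS = e^2 ≈ 7.389, RHS = e^2 ≈ 7.389 → holds here (LHS = RHS)
B. LHS = 8, RHS = 8 → holds here (LHS = RHS)
C. LHS = 4, RHS = 2 → fails here (LHS ≠ RHS)

Answer: C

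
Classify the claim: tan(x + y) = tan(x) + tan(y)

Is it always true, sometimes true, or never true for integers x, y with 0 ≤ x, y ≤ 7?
Sometimes true

It holds at (x, y) = (3, 0) (both sides equal tan(3) ≈ -0.1425), but fails at (x, y) = (7, 4) (LHS = tan(11) ≈ -226, RHS = tan(7) + tan(4) ≈ 2.029).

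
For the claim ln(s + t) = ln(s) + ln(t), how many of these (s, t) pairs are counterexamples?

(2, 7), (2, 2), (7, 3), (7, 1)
3

Testing each pair:
(2, 7): LHS = ln(9) ≈ 2.197, RHS = ln(2) + ln(7) ≈ 2.639 → counterexample
(2, 2): LHS = ln(4) ≈ 1.386, RHS = 2·ln(2) ≈ 1.386 → satisfies claim
(7, 3): LHS = ln(10) ≈ 2.303, RHS = ln(3) + ln(7) ≈ 3.045 → counterexample
(7, 1): LHS = ln(8) ≈ 2.079, RHS = ln(7) ≈ 1.946 → counterexample

That makes 3 counterexamples.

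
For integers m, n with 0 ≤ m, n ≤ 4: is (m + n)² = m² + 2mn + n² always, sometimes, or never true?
The identity holds for every pair in the range. For instance at (m, n) = (4, 2): both sides equal 36.

Answer: Always true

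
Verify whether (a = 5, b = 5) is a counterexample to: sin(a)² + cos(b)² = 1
No

Substituting a = 5, b = 5:
LHS = sin(5)² + cos(5)² = 1
RHS = 1

The sides agree, so this pair does not disprove the claim.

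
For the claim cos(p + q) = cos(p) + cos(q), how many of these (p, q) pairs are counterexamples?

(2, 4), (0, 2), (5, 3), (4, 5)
4

Testing each pair:
(2, 4): LHS = cos(6) ≈ 0.9602, RHS = cos(4) + cos(2) ≈ -1.07 → counterexample
(0, 2): LHS = cos(2) ≈ -0.4161, RHS = cos(2) + 1 ≈ 0.5839 → counterexample
(5, 3): LHS = cos(8) ≈ -0.1455, RHS = cos(3) + cos(5) ≈ -0.7063 → counterexample
(4, 5): LHS = cos(9) ≈ -0.9111, RHS = cos(4) + cos(5) ≈ -0.37 → counterexample

That makes 4 counterexamples.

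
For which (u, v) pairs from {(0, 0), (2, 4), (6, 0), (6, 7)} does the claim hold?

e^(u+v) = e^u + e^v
Testing each pair:
(0, 0): LHS = 1, RHS = 2 → fails
(2, 4): LHS = e^6 ≈ 403.4, RHS = e^2 + e^4 ≈ 61.99 → fails
(6, 0): LHS = e^6 ≈ 403.4, RHS = 1 + e^6 ≈ 404.4 → fails
(6, 7): LHS = e^13 ≈ 442413.4, RHS = e^6 + e^7 ≈ 1500 → fails

No pair satisfies the claim.

Answer: None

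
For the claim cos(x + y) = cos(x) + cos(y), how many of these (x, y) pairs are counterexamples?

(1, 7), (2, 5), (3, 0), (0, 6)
Testing each pair:
(1, 7): LHS = cos(8) ≈ -0.1455, RHS = cos(1) + cos(7) ≈ 1.294 → counterexample
(2, 5): LHS = cos(7) ≈ 0.7539, RHS = cos(2) + cos(5) ≈ -0.1325 → counterexample
(3, 0): LHS = cos(3) ≈ -0.99, RHS = cos(3) + 1 ≈ 0.01001 → counterexample
(0, 6): LHS = cos(6) ≈ 0.9602, RHS = cos(6) + 1 ≈ 1.96 → counterexample

That makes 4 counterexamples.

Answer: 4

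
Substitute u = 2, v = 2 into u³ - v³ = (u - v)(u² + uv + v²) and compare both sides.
LHS = 2³ - 2³ = 0
RHS = (2 - 2)(2² + 2·2 + 2²) = 0

LHS = RHS: the two sides agree.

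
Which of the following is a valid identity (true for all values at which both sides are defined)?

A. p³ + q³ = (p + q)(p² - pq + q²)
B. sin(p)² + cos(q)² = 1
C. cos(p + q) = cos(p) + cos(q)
A

A: holds — e.g. at (5, 8), both sides equal 637.
B: fails at (2, 7) — LHS = cos(7)² + sin(2)² ≈ 1.395, RHS = 1.
C: fails at (2, 7) — LHS = cos(9) ≈ -0.9111, RHS = cos(2) + cos(7) ≈ 0.3378.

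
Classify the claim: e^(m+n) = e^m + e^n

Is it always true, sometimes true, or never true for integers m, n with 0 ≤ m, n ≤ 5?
The claim fails for every pair in the range. For instance at (m, n) = (1, 4): LHS = e^5 ≈ 148.4, RHS = e + e^4 ≈ 57.32.

Answer: Never true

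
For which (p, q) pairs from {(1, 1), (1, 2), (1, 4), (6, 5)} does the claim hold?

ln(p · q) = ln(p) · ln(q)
Testing each pair:
(1, 1): LHS = 0, RHS = 0 → holds
(1, 2): LHS = ln(2) ≈ 0.6931, RHS = 0 → fails
(1, 4): LHS = ln(4) ≈ 1.386, RHS = 0 → fails
(6, 5): LHS = ln(30) ≈ 3.401, RHS = ln(5)·ln(6) ≈ 2.884 → fails

1 of 4 pairs satisfies the claim.

Answer: (1, 1)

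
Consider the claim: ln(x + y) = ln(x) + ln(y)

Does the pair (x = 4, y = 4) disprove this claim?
Yes

Substituting x = 4, y = 4:
LHS = ln(4 + 4) = ln(8) ≈ 2.079
RHS = ln(4) + ln(4) = 2·ln(4) ≈ 2.773

Since LHS ≠ RHS, this pair disproves the claim.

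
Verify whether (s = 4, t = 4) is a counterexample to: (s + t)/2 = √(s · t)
No

Substituting s = 4, t = 4:
LHS = (4 + 4)/2 = 4
RHS = √(4 · 4) = 4

The sides agree, so this pair does not disprove the claim.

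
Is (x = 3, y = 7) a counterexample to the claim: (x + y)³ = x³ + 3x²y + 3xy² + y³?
No

Substituting x = 3, y = 7:
LHS = (3 + 7)³ = 1000
RHS = 3³ + 3·3²·7 + 3·3·7² + 7³ = 1000

The sides agree, so this pair does not disprove the claim.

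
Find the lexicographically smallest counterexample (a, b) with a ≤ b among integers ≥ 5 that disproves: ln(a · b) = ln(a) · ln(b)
Substituting (5, 5) into the claim:
LHS = ln(5 · 5) = ln(25) ≈ 3.219
RHS = ln(5) · ln(5) = ln(5)² ≈ 2.59

Since LHS ≠ RHS, this pair disproves the claim, and no lexicographically smaller pair (a ≤ b, integers ≥ 5) does.

For instance (5, 10) is also a counterexample (LHS = ln(50) ≈ 3.912, RHS = ln(5)·ln(10) ≈ 3.706), but it's lexicographically larger.

Answer: (a, b) = (5, 5)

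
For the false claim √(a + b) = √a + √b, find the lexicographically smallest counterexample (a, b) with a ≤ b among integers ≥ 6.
(a, b) = (6, 6)

Substituting (6, 6) into the claim:
LHS = √(6 + 6) = 2·√(3) ≈ 3.464
RHS = √6 + √6 = 2·√(6) ≈ 4.899

Since LHS ≠ RHS, this pair disproves the claim, and no lexicographically smaller pair (a ≤ b, integers ≥ 6) does.

For instance (6, 12) is also a counterexample (LHS = 3·√(2) ≈ 4.243, RHS = √(6) + 2·√(3) ≈ 5.914), but it's lexicographically larger.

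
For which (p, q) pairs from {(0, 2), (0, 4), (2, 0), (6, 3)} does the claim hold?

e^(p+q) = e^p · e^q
Testing each pair:
(0, 2): LHS = e^2 ≈ 7.389, RHS = e^2 ≈ 7.389 → holds
(0, 4): LHS = e^4 ≈ 54.6, RHS = e^4 ≈ 54.6 → holds
(2, 0): LHS = e^2 ≈ 7.389, RHS = e^2 ≈ 7.389 → holds
(6, 3): LHS = e^9 ≈ 8103, RHS = e^9 ≈ 8103 → holds

Every pair satisfies the claim.

Answer: All pairs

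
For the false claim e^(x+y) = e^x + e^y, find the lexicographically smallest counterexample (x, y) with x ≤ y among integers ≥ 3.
Substituting (3, 3) into the claim:
LHS = e^(3+3) = e^6 ≈ 403.4
RHS = e^3 + e^3 = 2·e^3 ≈ 40.17

Since LHS ≠ RHS, this pair disproves the claim, and no lexicographically smaller pair (x ≤ y, integers ≥ 3) does.

For instance (4, 7) is also a counterexample (LHS = e^11 ≈ 59874.1, RHS = e^4 + e^7 ≈ 1151), but it's lexicographically larger.

Answer: (x, y) = (3, 3)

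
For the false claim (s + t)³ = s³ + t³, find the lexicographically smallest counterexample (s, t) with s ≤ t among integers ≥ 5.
(s, t) = (5, 5)

Substituting (5, 5) into the claim:
LHS = (5 + 5)³ = 1000
RHS = 5³ + 5³ = 250

Since LHS ≠ RHS, this pair disproves the claim, and no lexicographically smaller pair (s ≤ t, integers ≥ 5) does.

For instance (9, 12) is also a counterexample (LHS = 9261, RHS = 2457), but it's lexicographically larger.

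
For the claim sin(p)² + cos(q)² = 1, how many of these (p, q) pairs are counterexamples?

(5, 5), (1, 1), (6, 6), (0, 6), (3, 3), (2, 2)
1

Testing each pair:
(5, 5): LHS = cos(5)² + sin(5)² = 1, RHS = 1 → satisfies claim
(1, 1): LHS = cos(1)² + sin(1)² = 1, RHS = 1 → satisfies claim
(6, 6): LHS = sin(6)² + cos(6)² = 1, RHS = 1 → satisfies claim
(0, 6): LHS = cos(6)² ≈ 0.9219, RHS = 1 → counterexample
(3, 3): LHS = sin(3)² + cos(3)² = 1, RHS = 1 → satisfies claim
(2, 2): LHS = cos(2)² + sin(2)² = 1, RHS = 1 → satisfies claim

That makes 1 counterexample.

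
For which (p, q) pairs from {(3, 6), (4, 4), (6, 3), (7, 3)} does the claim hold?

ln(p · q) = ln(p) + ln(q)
All pairs

Testing each pair:
(3, 6): LHS = ln(18) ≈ 2.89, RHS = ln(3) + ln(6) ≈ 2.89 → holds
(4, 4): LHS = ln(16) ≈ 2.773, RHS = 2·ln(4) ≈ 2.773 → holds
(6, 3): LHS = ln(18) ≈ 2.89, RHS = ln(3) + ln(6) ≈ 2.89 → holds
(7, 3): LHS = ln(21) ≈ 3.045, RHS = ln(3) + ln(7) ≈ 3.045 → holds

Every pair satisfies the claim.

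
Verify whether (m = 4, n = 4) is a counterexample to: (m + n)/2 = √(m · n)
No

Substituting m = 4, n = 4:
LHS = (4 + 4)/2 = 4
RHS = √(4 · 4) = 4

The sides agree, so this pair does not disprove the claim.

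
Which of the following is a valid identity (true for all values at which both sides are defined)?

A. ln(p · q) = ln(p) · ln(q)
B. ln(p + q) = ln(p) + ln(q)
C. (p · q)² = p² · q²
C

A: fails at (3, 3) — LHS = ln(9) ≈ 2.197, RHS = ln(3)² ≈ 1.207.
B: fails at (4, 5) — LHS = ln(9) ≈ 2.197, RHS = ln(4) + ln(5) ≈ 2.996.
C: holds — e.g. at (5, 8), both sides equal 1600.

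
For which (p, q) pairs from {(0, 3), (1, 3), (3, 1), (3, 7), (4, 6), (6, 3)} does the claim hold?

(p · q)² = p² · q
Testing each pair:
(0, 3): LHS = 0, RHS = 0 → holds
(1, 3): LHS = 9, RHS = 3 → fails
(3, 1): LHS = 9, RHS = 9 → holds
(3, 7): LHS = 441, RHS = 63 → fails
(4, 6): LHS = 576, RHS = 96 → fails
(6, 3): LHS = 324, RHS = 108 → fails

2 of 6 pairs satisfy the claim.

Answer: (0, 3), (3, 1)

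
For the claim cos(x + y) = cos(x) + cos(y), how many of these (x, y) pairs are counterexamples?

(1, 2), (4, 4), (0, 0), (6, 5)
Testing each pair:
(1, 2): LHS = cos(3) ≈ -0.99, RHS = cos(2) + cos(1) ≈ 0.1242 → counterexample
(4, 4): LHS = cos(8) ≈ -0.1455, RHS = 2·cos(4) ≈ -1.307 → counterexample
(0, 0): LHS = 1, RHS = 2 → counterexample
(6, 5): LHS = cos(11) ≈ 0.004426, RHS = cos(5) + cos(6) ≈ 1.244 → counterexample

That makes 4 counterexamples.

Answer: 4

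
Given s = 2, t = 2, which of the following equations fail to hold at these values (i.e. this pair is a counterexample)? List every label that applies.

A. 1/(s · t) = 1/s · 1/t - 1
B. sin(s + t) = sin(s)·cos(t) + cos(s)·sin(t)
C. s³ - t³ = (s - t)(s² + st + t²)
A

Evaluating each claim at the given values:
A. LHS = 1/4, RHS = -3/4 → fails here (LHS ≠ RHS)
B. LHS = sin(4) ≈ -0.7568, RHS = 2·sin(2)·cos(2) ≈ -0.7568 → holds here (LHS = RHS)
C. LHS = 0, RHS = 0 → holds here (LHS = RHS)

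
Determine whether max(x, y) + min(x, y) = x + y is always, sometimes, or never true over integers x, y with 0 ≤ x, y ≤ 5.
Always true

The identity holds for every pair in the range. For instance at (x, y) = (0, 3): both sides equal 3.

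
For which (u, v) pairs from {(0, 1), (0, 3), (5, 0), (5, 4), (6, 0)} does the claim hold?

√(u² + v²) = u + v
(0, 1), (0, 3), (5, 0), (6, 0)

Testing each pair:
(0, 1): LHS = 1, RHS = 1 → holds
(0, 3): LHS = 3, RHS = 3 → holds
(5, 0): LHS = 5, RHS = 5 → holds
(5, 4): LHS = √(41) ≈ 6.403, RHS = 9 → fails
(6, 0): LHS = 6, RHS = 6 → holds

4 of 5 pairs satisfy the claim.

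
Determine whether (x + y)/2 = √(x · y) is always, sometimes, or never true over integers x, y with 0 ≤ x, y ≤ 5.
Sometimes true

It holds at (x, y) = (2, 2) (both sides equal 2), but fails at (x, y) = (3, 2) (LHS = 5/2, RHS = √(6) ≈ 2.449).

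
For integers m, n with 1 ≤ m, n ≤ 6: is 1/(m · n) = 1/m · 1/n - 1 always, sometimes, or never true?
The claim fails for every pair in the range. For instance at (m, n) = (6, 4): LHS = 1/24, RHS = -23/24.

Answer: Never true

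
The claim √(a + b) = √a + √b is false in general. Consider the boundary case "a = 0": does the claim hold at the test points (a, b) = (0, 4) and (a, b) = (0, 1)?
Yes, holds at both test points

At (0, 4): LHS = 2, RHS = 2 → equal
At (0, 1): LHS = 1, RHS = 1 → equal

So the claim does hold at both of these boundary points, even though it is not an identity.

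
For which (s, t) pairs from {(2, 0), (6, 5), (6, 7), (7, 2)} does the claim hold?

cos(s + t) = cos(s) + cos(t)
Testing each pair:
(2, 0): LHS = cos(2) ≈ -0.4161, RHS = cos(2) + 1 ≈ 0.5839 → fails
(6, 5): LHS = cos(11) ≈ 0.004426, RHS = cos(5) + cos(6) ≈ 1.244 → fails
(6, 7): LHS = cos(13) ≈ 0.9074, RHS = cos(7) + cos(6) ≈ 1.714 → fails
(7, 2): LHS = cos(9) ≈ -0.9111, RHS = cos(2) + cos(7) ≈ 0.3378 → fails

No pair satisfies the claim.

Answer: None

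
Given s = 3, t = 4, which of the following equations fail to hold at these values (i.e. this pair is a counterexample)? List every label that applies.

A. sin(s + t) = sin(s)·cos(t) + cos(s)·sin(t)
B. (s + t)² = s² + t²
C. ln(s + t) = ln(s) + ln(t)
B, C

Evaluating each claim at the given values:
A. LHS = sin(7) ≈ 0.657, RHS = sin(3)·cos(4) + sin(4)·cos(3) ≈ 0.657 → holds here (LHS = RHS)
B. LHS = 49, RHS = 25 → fails here (LHS ≠ RHS)
C. LHS = ln(7) ≈ 1.946, RHS = ln(3) + ln(4) ≈ 2.485 → fails here (LHS ≠ RHS)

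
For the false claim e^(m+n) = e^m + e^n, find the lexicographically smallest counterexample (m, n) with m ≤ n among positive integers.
Substituting (1, 1) into the claim:
LHS = e^(1+1) = e^2 ≈ 7.389
RHS = e^1 + e^1 = 2·e ≈ 5.437

Since LHS ≠ RHS, this pair disproves the claim, and no lexicographically smaller pair (m ≤ n, positive integers) does.

For instance (3, 5) is also a counterexample (LHS = e^8 ≈ 2981, RHS = e^3 + e^5 ≈ 168.5), but it's lexicographically larger.

Answer: (m, n) = (1, 1)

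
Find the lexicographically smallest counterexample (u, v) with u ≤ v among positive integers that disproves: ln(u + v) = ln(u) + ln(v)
(u, v) = (1, 1)

Substituting (1, 1) into the claim:
LHS = ln(1 + 1) = ln(2) ≈ 0.6931
RHS = ln(1) + ln(1) = 0

Since LHS ≠ RHS, this pair disproves the claim, and no lexicographically smaller pair (u ≤ v, positive integers) does.

For instance (1, 2) is also a counterexample (LHS = ln(3) ≈ 1.099, RHS = ln(2) ≈ 0.6931), but it's lexicographically larger.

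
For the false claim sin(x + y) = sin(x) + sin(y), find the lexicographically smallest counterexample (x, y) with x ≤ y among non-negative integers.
Substituting (1, 1) into the claim:
LHS = sin(1 + 1) = sin(2) ≈ 0.9093
RHS = sin(1) + sin(1) = 2·sin(1) ≈ 1.683

Since LHS ≠ RHS, this pair disproves the claim, and no lexicographically smaller pair (x ≤ y, non-negative integers) does.

For instance (4, 6) is also a counterexample (LHS = sin(10) ≈ -0.544, RHS = sin(4) + sin(6) ≈ -1.036), but it's lexicographically larger.

Answer: (x, y) = (1, 1)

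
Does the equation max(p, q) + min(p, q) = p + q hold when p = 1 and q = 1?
Holds

Substituting p = 1, q = 1:

LHS = max(1, 1) + min(1, 1) = 2
RHS = 1 + 1 = 2

LHS = RHS, so the equation holds at this point.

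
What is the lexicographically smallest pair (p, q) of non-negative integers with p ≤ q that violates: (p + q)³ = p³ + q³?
At (0, 1): both sides equal 1, so it holds there.
At (0, 3): both sides equal 27, so it holds there.

Substituting (1, 1) into the claim:
LHS = (1 + 1)³ = 8
RHS = 1³ + 1³ = 2

Since LHS ≠ RHS, this pair disproves the claim, and no lexicographically smaller pair (p ≤ q, non-negative integers) does.

For instance (1, 6) is also a counterexample (LHS = 343, RHS = 217), but it's lexicographically larger.

Answer: (p, q) = (1, 1)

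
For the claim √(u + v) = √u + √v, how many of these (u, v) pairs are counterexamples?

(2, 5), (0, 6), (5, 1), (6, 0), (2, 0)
Testing each pair:
(2, 5): LHS = √(7) ≈ 2.646, RHS = √(2) + √(5) ≈ 3.65 → counterexample
(0, 6): LHS = √(6) ≈ 2.449, RHS = √(6) ≈ 2.449 → satisfies claim
(5, 1): LHS = √(6) ≈ 2.449, RHS = 1 + √(5) ≈ 3.236 → counterexample
(6, 0): LHS = √(6) ≈ 2.449, RHS = √(6) ≈ 2.449 → satisfies claim
(2, 0): LHS = √(2) ≈ 1.414, RHS = √(2) ≈ 1.414 → satisfies claim

That makes 2 counterexamples.

Answer: 2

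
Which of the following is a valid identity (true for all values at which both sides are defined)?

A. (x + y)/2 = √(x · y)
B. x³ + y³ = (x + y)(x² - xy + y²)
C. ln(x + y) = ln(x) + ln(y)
A: fails at (4, 5) — LHS = 9/2, RHS = 2·√(5) ≈ 4.472.
B: holds — e.g. at (0, 1), both sides equal 1.
C: fails at (3, 3) — LHS = ln(6) ≈ 1.792, RHS = 2·ln(3) ≈ 2.197.

Answer: B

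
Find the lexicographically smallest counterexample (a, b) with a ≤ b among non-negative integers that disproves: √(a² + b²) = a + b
At (0, 1): both sides equal 1, so it holds there.

Substituting (1, 1) into the claim:
LHS = √(1² + 1²) = √(2) ≈ 1.414
RHS = 1 + 1 = 2

Since LHS ≠ RHS, this pair disproves the claim, and no lexicographically smaller pair (a ≤ b, non-negative integers) does.

For instance (2, 6) is also a counterexample (LHS = 2·√(10) ≈ 6.325, RHS = 8), but it's lexicographically larger.

Answer: (a, b) = (1, 1)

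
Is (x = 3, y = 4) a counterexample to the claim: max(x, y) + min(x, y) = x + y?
No

Substituting x = 3, y = 4:
LHS = max(3, 4) + min(3, 4) = 7
RHS = 3 + 4 = 7

The sides agree, so this pair does not disprove the claim.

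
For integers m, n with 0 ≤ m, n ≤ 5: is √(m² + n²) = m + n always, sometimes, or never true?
It holds at (m, n) = (0, 2) (both sides equal 2), but fails at (m, n) = (5, 1) (LHS = √(26) ≈ 5.099, RHS = 6).

Answer: Sometimes true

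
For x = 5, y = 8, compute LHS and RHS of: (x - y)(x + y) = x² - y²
LHS = (5 - 8)(5 + 8) = -39
RHS = 5² - 8² = -39

LHS = RHS: the two sides agree.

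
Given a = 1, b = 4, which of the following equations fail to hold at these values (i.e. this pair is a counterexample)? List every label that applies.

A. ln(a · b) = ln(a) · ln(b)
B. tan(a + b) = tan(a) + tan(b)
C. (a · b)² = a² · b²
A, B

Evaluating each claim at the given values:
A. LHS = ln(4) ≈ 1.386, RHS = 0 → fails here (LHS ≠ RHS)
B. LHS = tan(5) ≈ -3.381, RHS = tan(4) + tan(1) ≈ 2.715 → fails here (LHS ≠ RHS)
C. LHS = 16, RHS = 16 → holds here (LHS = RHS)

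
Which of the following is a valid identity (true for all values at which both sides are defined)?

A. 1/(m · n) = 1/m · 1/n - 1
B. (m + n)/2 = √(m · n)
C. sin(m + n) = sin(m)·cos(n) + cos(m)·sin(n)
A: fails at (5, 5) — LHS = 1/25, RHS = -24/25.
B: fails at (6, 7) — LHS = 13/2, RHS = √(42) ≈ 6.481.
C: holds — e.g. at (2, 4), both sides equal sin(6) ≈ -0.2794.

Answer: C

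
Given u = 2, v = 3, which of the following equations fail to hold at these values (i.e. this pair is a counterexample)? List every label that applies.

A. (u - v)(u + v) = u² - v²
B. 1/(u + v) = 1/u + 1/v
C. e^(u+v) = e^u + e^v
Evaluating each claim at the given values:
A. LHS = -5, RHS = -5 → holds here (LHS = RHS)
B. LHS = 1/5, RHS = 5/6 → fails here (LHS ≠ RHS)
C. LHS = e^5 ≈ 148.4, RHS = e^2 + e^3 ≈ 27.47 → fails here (LHS ≠ RHS)

Answer: B, C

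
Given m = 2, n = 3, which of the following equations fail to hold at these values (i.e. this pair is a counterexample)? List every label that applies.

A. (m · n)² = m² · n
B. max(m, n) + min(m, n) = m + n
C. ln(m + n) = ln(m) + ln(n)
Evaluating each claim at the given values:
A. LHS = 36, RHS = 12 → fails here (LHS ≠ RHS)
B. LHS = 5, RHS = 5 → holds here (LHS = RHS)
C. LHS = ln(5) ≈ 1.609, RHS = ln(2) + ln(3) ≈ 1.792 → fails here (LHS ≠ RHS)

Answer: A, C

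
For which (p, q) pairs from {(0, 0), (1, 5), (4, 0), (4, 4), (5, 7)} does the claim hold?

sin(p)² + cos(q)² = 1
(0, 0), (4, 4)

Testing each pair:
(0, 0): LHS = 1, RHS = 1 → holds
(1, 5): LHS = cos(5)² + sin(1)² ≈ 0.7885, RHS = 1 → fails
(4, 0): LHS = sin(4)² + 1 ≈ 1.573, RHS = 1 → fails
(4, 4): LHS = cos(4)² + sin(4)² = 1, RHS = 1 → holds
(5, 7): LHS = cos(7)² + sin(5)² ≈ 1.488, RHS = 1 → fails

2 of 5 pairs satisfy the claim.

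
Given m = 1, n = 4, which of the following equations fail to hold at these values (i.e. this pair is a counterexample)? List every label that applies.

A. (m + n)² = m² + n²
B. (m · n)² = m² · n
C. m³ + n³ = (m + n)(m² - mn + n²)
Evaluating each claim at the given values:
A. LHS = 25, RHS = 17 → fails here (LHS ≠ RHS)
B. LHS = 16, RHS = 4 → fails here (LHS ≠ RHS)
C. LHS = 65, RHS = 65 → holds here (LHS = RHS)

Answer: A, B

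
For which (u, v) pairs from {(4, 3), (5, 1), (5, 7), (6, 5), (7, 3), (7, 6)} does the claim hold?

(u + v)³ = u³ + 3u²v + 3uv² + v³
All pairs

Testing each pair:
(4, 3): LHS = 343, RHS = 343 → holds
(5, 1): LHS = 216, RHS = 216 → holds
(5, 7): LHS = 1728, RHS = 1728 → holds
(6, 5): LHS = 1331, RHS = 1331 → holds
(7, 3): LHS = 1000, RHS = 1000 → holds
(7, 6): LHS = 2197, RHS = 2197 → holds

Every pair satisfies the claim.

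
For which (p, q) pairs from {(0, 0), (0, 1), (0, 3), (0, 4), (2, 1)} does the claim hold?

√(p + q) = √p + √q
(0, 0), (0, 1), (0, 3), (0, 4)

Testing each pair:
(0, 0): LHS = 0, RHS = 0 → holds
(0, 1): LHS = 1, RHS = 1 → holds
(0, 3): LHS = √(3) ≈ 1.732, RHS = √(3) ≈ 1.732 → holds
(0, 4): LHS = 2, RHS = 2 → holds
(2, 1): LHS = √(3) ≈ 1.732, RHS = 1 + √(2) ≈ 2.414 → fails

4 of 5 pairs satisfy the claim.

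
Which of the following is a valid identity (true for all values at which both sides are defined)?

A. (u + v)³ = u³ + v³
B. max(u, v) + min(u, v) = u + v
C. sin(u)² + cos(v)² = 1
B

A: fails at (2, 5) — LHS = 343, RHS = 133.
B: holds — e.g. at (2, 7), both sides equal 9.
C: fails at (1, 3) — LHS = sin(1)² + cos(3)² ≈ 1.688, RHS = 1.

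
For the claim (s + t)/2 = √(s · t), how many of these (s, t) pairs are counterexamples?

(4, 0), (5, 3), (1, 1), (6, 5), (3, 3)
Testing each pair:
(4, 0): LHS = 2, RHS = 0 → counterexample
(5, 3): LHS = 4, RHS = √(15) ≈ 3.873 → counterexample
(1, 1): LHS = 1, RHS = 1 → satisfies claim
(6, 5): LHS = 11/2, RHS = √(30) ≈ 5.477 → counterexample
(3, 3): LHS = 3, RHS = 3 → satisfies claim

That makes 3 counterexamples.

Answer: 3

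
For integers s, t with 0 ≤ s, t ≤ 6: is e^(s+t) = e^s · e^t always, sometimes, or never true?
The identity holds for every pair in the range. For instance at (s, t) = (3, 0): both sides equal e^3 ≈ 20.09.

Answer: Always true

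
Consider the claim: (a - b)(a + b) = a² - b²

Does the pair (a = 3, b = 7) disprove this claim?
No

Substituting a = 3, b = 7:
LHS = (3 - 7)(3 + 7) = -40
RHS = 3² - 7² = -40

The sides agree, so this pair does not disprove the claim.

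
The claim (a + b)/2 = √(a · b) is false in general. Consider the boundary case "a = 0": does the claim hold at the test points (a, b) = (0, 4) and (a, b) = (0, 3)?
At (0, 4): LHS = 2 ≠ RHS = 0
At (0, 3): LHS = 3/2 ≠ RHS = 0

Answer: No, fails at both test points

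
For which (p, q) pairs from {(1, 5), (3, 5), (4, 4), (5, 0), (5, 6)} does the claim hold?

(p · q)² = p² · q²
Testing each pair:
(1, 5): LHS = 25, RHS = 25 → holds
(3, 5): LHS = 225, RHS = 225 → holds
(4, 4): LHS = 256, RHS = 256 → holds
(5, 0): LHS = 0, RHS = 0 → holds
(5, 6): LHS = 900, RHS = 900 → holds

Every pair satisfies the claim.

Answer: All pairs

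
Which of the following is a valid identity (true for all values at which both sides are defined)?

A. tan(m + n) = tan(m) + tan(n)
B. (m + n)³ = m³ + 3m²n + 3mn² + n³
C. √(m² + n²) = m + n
B

A: fails at (4, 6) — LHS = tan(10) ≈ 0.6484, RHS = tan(6) + tan(4) ≈ 0.8668.
B: holds — e.g. at (1, 3), both sides equal 64.
C: fails at (1, 2) — LHS = √(5) ≈ 2.236, RHS = 3.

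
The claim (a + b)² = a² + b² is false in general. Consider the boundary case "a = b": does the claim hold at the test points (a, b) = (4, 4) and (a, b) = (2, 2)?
At (4, 4): LHS = 64 ≠ RHS = 32
At (2, 2): LHS = 16 ≠ RHS = 8

Answer: No, fails at both test points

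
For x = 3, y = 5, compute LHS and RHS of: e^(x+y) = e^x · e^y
LHS = e^(3+5) = e^8 ≈ 2981
RHS = e^3 · e^5 = e^8 ≈ 2981

LHS = RHS: the two sides agree.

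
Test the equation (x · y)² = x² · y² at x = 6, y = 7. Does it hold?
Holds

Substituting x = 6, y = 7:

LHS = (6 · 7)² = 1764
RHS = 6² · 7² = 1764

LHS = RHS, so the equation holds at this point.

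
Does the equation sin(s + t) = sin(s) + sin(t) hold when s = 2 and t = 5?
Substituting s = 2, t = 5:

LHS = sin(2 + 5) = sin(7) ≈ 0.657
RHS = sin(2) + sin(5) ≈ -0.04963

LHS ≠ RHS, so the equation does not hold at this point.

Answer: Fails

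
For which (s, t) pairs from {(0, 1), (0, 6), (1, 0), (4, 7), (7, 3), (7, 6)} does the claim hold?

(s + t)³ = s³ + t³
(0, 1), (0, 6), (1, 0)

Testing each pair:
(0, 1): LHS = 1, RHS = 1 → holds
(0, 6): LHS = 216, RHS = 216 → holds
(1, 0): LHS = 1, RHS = 1 → holds
(4, 7): LHS = 1331, RHS = 407 → fails
(7, 3): LHS = 1000, RHS = 370 → fails
(7, 6): LHS = 2197, RHS = 559 → fails

3 of 6 pairs satisfy the claim.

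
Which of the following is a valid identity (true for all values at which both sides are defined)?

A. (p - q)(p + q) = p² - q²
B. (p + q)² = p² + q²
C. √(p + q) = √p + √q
A

A: holds — e.g. at (1, 5), both sides equal -24.
B: fails at (4, 4) — LHS = 64, RHS = 32.
C: fails at (4, 5) — LHS = 3, RHS = 2 + √(5) ≈ 4.236.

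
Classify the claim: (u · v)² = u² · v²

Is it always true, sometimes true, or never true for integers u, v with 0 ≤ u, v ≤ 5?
Always true

The identity holds for every pair in the range. For instance at (u, v) = (2, 5): both sides equal 100.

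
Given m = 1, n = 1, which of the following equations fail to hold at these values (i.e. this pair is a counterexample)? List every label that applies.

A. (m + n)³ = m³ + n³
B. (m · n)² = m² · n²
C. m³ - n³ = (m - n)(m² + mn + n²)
A

Evaluating each claim at the given values:
A. LHS = 8, RHS = 2 → fails here (LHS ≠ RHS)
B. LHS = 1, RHS = 1 → holds here (LHS = RHS)
C. LHS = 0, RHS = 0 → holds here (LHS = RHS)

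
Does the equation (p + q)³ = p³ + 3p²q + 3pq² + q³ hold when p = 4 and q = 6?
Substituting p = 4, q = 6:

LHS = (4 + 6)³ = 1000
RHS = 4³ + 3·4²·6 + 3·4·6² + 6³ = 1000

LHS = RHS, so the equation holds at this point.

Answer: Holds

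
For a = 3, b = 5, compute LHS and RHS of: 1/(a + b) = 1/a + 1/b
LHS = 1/(3 + 5) = 1/8
RHS = 1/3 + 1/5 = 8/15

LHS ≠ RHS, so the equation does not hold here.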